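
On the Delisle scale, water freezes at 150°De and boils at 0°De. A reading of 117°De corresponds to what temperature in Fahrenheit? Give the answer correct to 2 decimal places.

71.60°F

Linear interpolation between the fixed points: C = (117 - 150) × 100 / (0 - 150) = 22.0000°C.
Then 22.0000 × 1.8 + 32 = 71.60°F.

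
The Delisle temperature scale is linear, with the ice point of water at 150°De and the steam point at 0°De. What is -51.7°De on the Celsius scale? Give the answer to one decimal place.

134.5°C

Linear interpolation between the fixed points: C = (-51.7 - 150) × 100 / (0 - 150) = 134.4667°C.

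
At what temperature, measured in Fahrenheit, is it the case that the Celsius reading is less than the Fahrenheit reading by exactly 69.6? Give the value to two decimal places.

Let F be the Fahrenheit reading. The Celsius reading is C = 5/9·F - 17.7778.
Require C - F = -69.6: (-4/9)·F - 17.7778 = -69.6.
F = (-69.6 + 17.7778) / (-4/9) = 116.60.

116.60°F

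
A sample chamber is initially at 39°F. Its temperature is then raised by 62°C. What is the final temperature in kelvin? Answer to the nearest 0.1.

Initial temperature in Celsius: (39 - 32) × 5/9 = 3.8889°C.
Final Celsius temperature: 3.8889 + 62.0000 = 65.8889°C.
In kelvin: 65.8889 + 273.15 = 339.0 K.

339.0 K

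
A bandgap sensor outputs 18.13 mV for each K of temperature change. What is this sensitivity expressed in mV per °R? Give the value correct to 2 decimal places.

Since only a temperature interval is involved, the additive offset between the scales drops out.
A change of 1°R is a change of 5/9 K, so per °R the value is 18.13 × 5/9 = 10.07.

10.07 mV per °R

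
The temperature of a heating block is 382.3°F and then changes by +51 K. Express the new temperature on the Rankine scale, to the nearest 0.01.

Initial temperature in Celsius: (382.3 - 32) × 5/9 = 194.6111°C.
The 51 K change is an interval; Kelvin and Celsius degrees are the same size, so ΔC = +51°C.
Final Celsius temperature: 194.6111 + 51.0000 = 245.6111°C.
In Rankine: 245.6111 × 1.8 + 491.67 = 933.77°R.

933.77°R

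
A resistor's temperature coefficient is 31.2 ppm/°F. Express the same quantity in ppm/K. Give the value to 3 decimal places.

Since only a temperature interval is involved, the additive offset between the scales drops out.
A change of 1 K is a change of 1.8°F, so per K the value is 31.2 × 1.8 = 56.160.

56.160 ppm/K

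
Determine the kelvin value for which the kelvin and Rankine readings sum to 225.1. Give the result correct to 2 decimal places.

Let K be the kelvin reading. The Rankine reading is R = 1.8·K.
Require K + R = 225.1: (2.8)·K = 225.1.
K = (225.1) / (2.8) = 80.39.

80.39 K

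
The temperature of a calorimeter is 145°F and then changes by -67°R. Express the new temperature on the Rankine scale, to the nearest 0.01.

537.67°R

Initial temperature in Celsius: (145 - 32) × 5/9 = 62.7778°C.
The 67°R change is an interval, so only the factor 5/9 applies: -67 × 5/9 = -37.2222°C.
Final Celsius temperature: 62.7778 - 37.2222 = 25.5556°C.
In Rankine: 25.5556 × 1.8 + 491.67 = 537.67°R.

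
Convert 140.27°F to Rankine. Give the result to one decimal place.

In Celsius: (140.27 - 32) × 5/9 = 60.1500°C.
In Rankine: 60.1500 × 1.8 + 491.67 = 599.9°R.

599.9°R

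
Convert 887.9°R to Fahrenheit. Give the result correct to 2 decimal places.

428.23°F

In Celsius: (887.9 - 491.67) × 5/9 = 220.1278°C.
In Fahrenheit: 220.1278 × 1.8 + 32 = 428.23°F.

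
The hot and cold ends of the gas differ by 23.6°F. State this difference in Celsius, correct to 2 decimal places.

An interval of 1°F corresponds to 5/9°C.
23.6 × 5/9 = 13.11.

13.11°C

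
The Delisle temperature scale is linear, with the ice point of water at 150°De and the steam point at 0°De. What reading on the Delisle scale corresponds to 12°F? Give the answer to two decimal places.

First in Celsius: (12 - 32) × 5/9 = -11.1111°C.
Linearly onto the Delisle scale: 150 + (-11.1111 / 100) × (0 - 150) = 166.67°De.

166.67°De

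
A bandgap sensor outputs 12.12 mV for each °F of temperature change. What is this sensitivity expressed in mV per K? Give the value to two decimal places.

21.82 mV per K

The quantity depends on a temperature interval, so only the ratio of degree sizes applies; the offset between the scales is irrelevant.
A change of 1 K is a change of 1.8°F, so per K the value is 12.12 × 1.8 = 21.82.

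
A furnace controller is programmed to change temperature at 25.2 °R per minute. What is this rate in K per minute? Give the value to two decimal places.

14.00 K/minute

The quantity depends on a temperature interval, so only the ratio of degree sizes applies; the offset between the scales is irrelevant.
A change of 1°R is a change of 5/9 K, so 25.2 × 5/9 = 14.00.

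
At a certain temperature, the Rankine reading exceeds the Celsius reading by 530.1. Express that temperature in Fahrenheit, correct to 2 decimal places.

Let x be the Celsius reading; then the Rankine reading is 1.8·x + 491.67.
(1.8·x + 491.67) - x = 530.1  ⇒  (0.8)·x = 38.43  ⇒  x = 48.0375°C.
In Fahrenheit: 48.0375 × 1.8 + 32 = 118.47°F.

118.47°F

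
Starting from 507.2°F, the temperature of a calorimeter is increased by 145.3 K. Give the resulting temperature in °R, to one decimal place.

Initial temperature in Celsius: (507.2 - 32) × 5/9 = 264.0000°C.
The 145.3 K change is an interval; Kelvin and Celsius degrees are the same size, so ΔC = +145.3°C.
Final Celsius temperature: 264.0000 + 145.3000 = 409.3000°C.
In Rankine: 409.3000 × 1.8 + 491.67 = 1228.4°R.

1228.4°R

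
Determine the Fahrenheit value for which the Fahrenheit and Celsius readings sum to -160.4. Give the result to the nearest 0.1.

-91.7°F

Let F be the Fahrenheit reading. The Celsius reading is C = 5/9·F - 17.7778.
Require F + C = -160.4: (14/9)·F - 17.7778 = -160.4.
F = (-160.4 + 17.7778) / (14/9) = -91.7.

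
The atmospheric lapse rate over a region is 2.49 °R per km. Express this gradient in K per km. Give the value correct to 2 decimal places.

The quantity depends on a temperature interval, so only the ratio of degree sizes applies; the offset between the scales is irrelevant.
A change of 1°R is a change of 5/9 K, so 2.49 × 5/9 = 1.38.

1.38 K/km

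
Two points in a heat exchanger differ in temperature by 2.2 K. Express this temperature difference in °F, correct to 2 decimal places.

Only the scale ratio 1.8 matters for a change in temperature.
2.2 × 1.8 = 3.96.

3.96°F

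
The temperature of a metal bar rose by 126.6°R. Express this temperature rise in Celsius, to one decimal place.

70.3°C

For a temperature interval the offset drops out; only the factor 5/9 applies.
126.6 × 5/9 = 70.3.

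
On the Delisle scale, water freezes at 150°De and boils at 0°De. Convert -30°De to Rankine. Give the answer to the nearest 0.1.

707.7°R

Linear interpolation between the fixed points: C = (-30 - 150) × 100 / (0 - 150) = 120.0000°C.
Then 120.0000 × 1.8 + 491.67 = 707.7°R.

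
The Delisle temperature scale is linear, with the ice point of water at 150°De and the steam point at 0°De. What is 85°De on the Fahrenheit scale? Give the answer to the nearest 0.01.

Linear interpolation between the fixed points: C = (85 - 150) × 100 / (0 - 150) = 43.3333°C.
Then 43.3333 × 1.8 + 32 = 110.00°F.

110.00°F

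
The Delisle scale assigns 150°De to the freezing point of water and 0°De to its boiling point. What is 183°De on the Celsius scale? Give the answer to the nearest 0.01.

-22.00°C

Linear interpolation between the fixed points: C = (183 - 150) × 100 / (0 - 150) = -22.0000°C.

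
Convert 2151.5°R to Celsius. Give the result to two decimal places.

922.13°C

In Celsius: (2151.5 - 491.67) × 5/9 = 922.1278°C.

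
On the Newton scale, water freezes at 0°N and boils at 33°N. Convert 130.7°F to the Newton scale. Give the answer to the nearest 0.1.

First in Celsius: (130.7 - 32) × 5/9 = 54.8333°C.
Linearly onto the Newton scale: 0 + (54.8333 / 100) × (33 - 0) = 18.1°N.

18.1°N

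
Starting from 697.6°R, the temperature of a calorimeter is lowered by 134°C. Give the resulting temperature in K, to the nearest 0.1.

253.6 K

Initial temperature in Celsius: (697.6 - 491.67) × 5/9 = 114.4056°C.
Final Celsius temperature: 114.4056 - 134.0000 = -19.5944°C.
In kelvin: -19.5944 + 273.15 = 253.6 K.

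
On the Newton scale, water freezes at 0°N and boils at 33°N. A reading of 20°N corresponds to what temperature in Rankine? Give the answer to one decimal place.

Linear interpolation between the fixed points: C = (20 - 0) × 100 / (33 - 0) = 60.6061°C.
Then 60.6061 × 1.8 + 491.67 = 600.8°R.

600.8°R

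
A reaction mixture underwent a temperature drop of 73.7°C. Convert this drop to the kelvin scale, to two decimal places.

Celsius and kelvin degrees are the same size, so the interval is unchanged: 73.70.

73.70 K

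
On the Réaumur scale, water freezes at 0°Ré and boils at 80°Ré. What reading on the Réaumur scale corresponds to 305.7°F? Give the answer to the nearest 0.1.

First in Celsius: (305.7 - 32) × 5/9 = 152.0556°C.
Linearly onto the Réaumur scale: 0 + (152.0556 / 100) × (80 - 0) = 121.6°Ré.

121.6°Ré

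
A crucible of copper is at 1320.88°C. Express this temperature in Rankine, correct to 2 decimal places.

In Rankine: 1320.8800 × 1.8 + 491.67 = 2869.25°R.

2869.25°R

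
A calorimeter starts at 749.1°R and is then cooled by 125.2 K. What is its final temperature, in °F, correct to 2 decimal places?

64.07°F

Initial temperature in Celsius: (749.1 - 491.67) × 5/9 = 143.0167°C.
The 125.2 K change is an interval; Kelvin and Celsius degrees are the same size, so ΔC = -125.2°C.
Final Celsius temperature: 143.0167 - 125.2000 = 17.8167°C.
In Fahrenheit: 17.8167 × 1.8 + 32 = 64.07°F.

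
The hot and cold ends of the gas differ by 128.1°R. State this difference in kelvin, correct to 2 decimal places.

Only the scale ratio 5/9 matters for a change in temperature.
128.1 × 5/9 = 71.17.

71.17 K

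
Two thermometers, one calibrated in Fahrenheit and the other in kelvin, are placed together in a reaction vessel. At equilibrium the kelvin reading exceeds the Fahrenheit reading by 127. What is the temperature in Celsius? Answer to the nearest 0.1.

142.7°C

Let x be the Fahrenheit reading; then the kelvin reading is 5/9·x + 255.372.
(5/9·x + 255.372) - x = 127  ⇒  (-4/9)·x = -128.372  ⇒  x = 288.8375°F.
In Celsius: (288.8375 - 32) × 5/9 = 142.7°C.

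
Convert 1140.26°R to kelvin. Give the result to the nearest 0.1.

In Celsius: (1140.26 - 491.67) × 5/9 = 360.3278°C.
In kelvin: 360.3278 + 273.15 = 633.5 K.

633.5 K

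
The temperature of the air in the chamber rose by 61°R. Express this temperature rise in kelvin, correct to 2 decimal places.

33.89 K

For a temperature interval the offset drops out; only the factor 5/9 applies.
61 × 5/9 = 33.89.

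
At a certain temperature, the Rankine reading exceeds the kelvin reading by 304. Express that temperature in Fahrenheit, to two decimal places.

224.33°F

Let x be the kelvin reading; then the Rankine reading is 1.8·x.
(1.8·x) - x = 304  ⇒  (0.8)·x = 304  ⇒  x = 380.0000 K.
In Celsius: 380 - 273.15 = 106.8500°C.
In Fahrenheit: 106.8500 × 1.8 + 32 = 224.33°F.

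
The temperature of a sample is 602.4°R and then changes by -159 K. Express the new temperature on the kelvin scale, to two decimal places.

Initial temperature in Celsius: (602.4 - 491.67) × 5/9 = 61.5167°C.
The 159 K change is an interval; Kelvin and Celsius degrees are the same size, so ΔC = -159°C.
Final Celsius temperature: 61.5167 - 159.0000 = -97.4833°C.
In kelvin: -97.4833 + 273.15 = 175.67 K.

175.67 K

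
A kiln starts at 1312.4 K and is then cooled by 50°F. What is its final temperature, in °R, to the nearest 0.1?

2312.3°R

Initial temperature in Celsius: 1312.4 - 273.15 = 1039.2500°C.
The 50°F change is an interval, so only the factor 5/9 applies: -50 × 5/9 = -27.7778°C.
Final Celsius temperature: 1039.2500 - 27.7778 = 1011.4722°C.
In Rankine: 1011.4722 × 1.8 + 491.67 = 2312.3°R.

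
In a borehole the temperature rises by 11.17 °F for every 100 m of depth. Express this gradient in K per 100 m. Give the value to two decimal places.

The quantity depends on a temperature interval, so only the ratio of degree sizes applies; the offset between the scales is irrelevant.
A change of 1°F is a change of 5/9 K, so 11.17 × 5/9 = 6.21.

6.21 K/100 m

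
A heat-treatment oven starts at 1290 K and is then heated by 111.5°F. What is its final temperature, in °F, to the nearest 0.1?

1973.8°F

Initial temperature in Celsius: 1290 - 273.15 = 1016.8500°C.
The 111.5°F change is an interval, so only the factor 5/9 applies: +111.5 × 5/9 = +61.9444°C.
Final Celsius temperature: 1016.8500 + 61.9444 = 1078.7944°C.
In Fahrenheit: 1078.7944 × 1.8 + 32 = 1973.8°F.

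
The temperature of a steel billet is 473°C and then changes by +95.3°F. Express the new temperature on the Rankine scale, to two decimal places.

1438.37°R

The 95.3°F change is an interval, so only the factor 5/9 applies: +95.3 × 5/9 = +52.9444°C.
Final Celsius temperature: 473.0000 + 52.9444 = 525.9444°C.
In Rankine: 525.9444 × 1.8 + 491.67 = 1438.37°R.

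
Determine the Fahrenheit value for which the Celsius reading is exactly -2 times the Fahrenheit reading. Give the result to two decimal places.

Let F be the Fahrenheit reading. The Celsius reading is C = 5/9·F - 17.7778.
Require C = -2·F: 5/9·F - 17.7778 = -2·F.
(23/9)·F = 17.7778  ⇒  F = 6.96.

6.96°F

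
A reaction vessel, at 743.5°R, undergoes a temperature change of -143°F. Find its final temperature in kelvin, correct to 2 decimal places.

Initial temperature in Celsius: (743.5 - 491.67) × 5/9 = 139.9056°C.
The 143°F change is an interval, so only the factor 5/9 applies: -143 × 5/9 = -79.4444°C.
Final Celsius temperature: 139.9056 - 79.4444 = 60.4611°C.
In kelvin: 60.4611 + 273.15 = 333.61 K.

333.61 K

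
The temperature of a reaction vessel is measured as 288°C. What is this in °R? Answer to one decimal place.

1010.1°R

In Rankine: 288.0000 × 1.8 + 491.67 = 1010.1°R.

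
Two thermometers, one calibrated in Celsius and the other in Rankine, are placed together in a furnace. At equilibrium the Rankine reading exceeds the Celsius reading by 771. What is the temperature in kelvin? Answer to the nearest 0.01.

622.31 K

Let x be the Celsius reading; then the Rankine reading is 1.8·x + 491.67.
(1.8·x + 491.67) - x = 771  ⇒  (0.8)·x = 279.33  ⇒  x = 349.1625°C.
In kelvin: 349.1625 + 273.15 = 622.31 K.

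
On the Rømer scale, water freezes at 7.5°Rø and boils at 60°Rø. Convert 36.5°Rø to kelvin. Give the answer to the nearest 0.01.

328.39 K

Linear interpolation between the fixed points: C = (36.5 - 7.5) × 100 / (60 - 7.5) = 55.2381°C.
Then 55.2381 + 273.15 = 328.39 K.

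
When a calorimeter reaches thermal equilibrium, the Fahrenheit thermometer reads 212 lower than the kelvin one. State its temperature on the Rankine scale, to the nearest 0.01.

Let x be the kelvin reading; then the Fahrenheit reading is 1.8·x - 459.67.
(1.8·x - 459.67) - x = -212  ⇒  (0.8)·x = 247.67  ⇒  x = 309.5875 K.
In Celsius: 309.5875 - 273.15 = 36.4375°C.
In Rankine: 36.4375 × 1.8 + 491.67 = 557.26°R.

557.26°R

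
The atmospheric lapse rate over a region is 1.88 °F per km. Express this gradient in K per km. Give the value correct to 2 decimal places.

Since only a temperature interval is involved, the additive offset between the scales drops out.
A change of 1°F is a change of 5/9 K, so 1.88 × 5/9 = 1.04.

1.04 K/km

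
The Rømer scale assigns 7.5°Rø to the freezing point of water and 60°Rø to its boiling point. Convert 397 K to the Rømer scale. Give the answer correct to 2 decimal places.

72.52°Rø

First in Celsius: 397 - 273.15 = 123.8500°C.
Linearly onto the Rømer scale: 7.5 + (123.8500 / 100) × (60 - 7.5) = 72.52°Rø.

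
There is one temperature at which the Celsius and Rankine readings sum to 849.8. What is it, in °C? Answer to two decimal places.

127.90°C

Let C be the Celsius reading. The Rankine reading is R = 1.8·C + 491.67.
Require C + R = 849.8: (2.8)·C + 491.67 = 849.8.
C = (849.8 - 491.67) / (2.8) = 127.90.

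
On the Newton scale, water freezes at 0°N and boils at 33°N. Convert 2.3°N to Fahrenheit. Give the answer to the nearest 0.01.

Linear interpolation between the fixed points: C = (2.3 - 0) × 100 / (33 - 0) = 6.9697°C.
Then 6.9697 × 1.8 + 32 = 44.55°F.

44.55°F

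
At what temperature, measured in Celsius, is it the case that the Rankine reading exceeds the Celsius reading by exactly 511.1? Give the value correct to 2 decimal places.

24.29°C

Let C be the Celsius reading. The Rankine reading is R = 1.8·C + 491.67.
Require R - C = 511.1: (0.8)·C + 491.67 = 511.1.
C = (511.1 - 491.67) / (0.8) = 24.29.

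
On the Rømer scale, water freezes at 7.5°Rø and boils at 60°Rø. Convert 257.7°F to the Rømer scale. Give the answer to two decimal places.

73.33°Rø

First in Celsius: (257.7 - 32) × 5/9 = 125.3889°C.
Linearly onto the Rømer scale: 7.5 + (125.3889 / 100) × (60 - 7.5) = 73.33°Rø.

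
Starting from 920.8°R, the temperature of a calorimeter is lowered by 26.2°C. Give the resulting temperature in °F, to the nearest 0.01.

413.97°F

Initial temperature in Celsius: (920.8 - 491.67) × 5/9 = 238.4056°C.
Final Celsius temperature: 238.4056 - 26.2000 = 212.2056°C.
In Fahrenheit: 212.2056 × 1.8 + 32 = 413.97°F.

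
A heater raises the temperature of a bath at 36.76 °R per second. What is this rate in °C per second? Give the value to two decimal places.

20.42 °C/second

Since only a temperature interval is involved, the additive offset between the scales drops out.
A change of 1°R is a change of 5/9°C, so 36.76 × 5/9 = 20.42.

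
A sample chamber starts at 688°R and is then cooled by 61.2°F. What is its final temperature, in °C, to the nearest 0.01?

75.07°C

Initial temperature in Celsius: (688 - 491.67) × 5/9 = 109.0722°C.
The 61.2°F change is an interval, so only the factor 5/9 applies: -61.2 × 5/9 = -34.0000°C.
Final Celsius temperature: 109.0722 - 34.0000 = 75.0722°C.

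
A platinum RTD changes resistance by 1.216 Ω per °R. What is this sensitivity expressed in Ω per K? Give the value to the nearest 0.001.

2.189 Ω per K

Since only a temperature interval is involved, the additive offset between the scales drops out.
A change of 1 K is a change of 1.8°R, so per K the value is 1.216 × 1.8 = 2.189.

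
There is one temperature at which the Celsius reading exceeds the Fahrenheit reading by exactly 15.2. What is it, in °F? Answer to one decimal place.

-74.2°F

Let F be the Fahrenheit reading. The Celsius reading is C = 5/9·F - 17.7778.
Require C - F = 15.2: (-4/9)·F - 17.7778 = 15.2.
F = (15.2 + 17.7778) / (-4/9) = -74.2.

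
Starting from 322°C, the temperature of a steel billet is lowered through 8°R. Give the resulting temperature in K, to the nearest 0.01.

590.71 K

The 8°R change is an interval, so only the factor 5/9 applies: -8 × 5/9 = -4.4444°C.
Final Celsius temperature: 322.0000 - 4.4444 = 317.5556°C.
In kelvin: 317.5556 + 273.15 = 590.71 K.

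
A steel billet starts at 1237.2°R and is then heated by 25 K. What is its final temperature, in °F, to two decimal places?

Initial temperature in Celsius: (1237.2 - 491.67) × 5/9 = 414.1833°C.
The 25 K change is an interval; Kelvin and Celsius degrees are the same size, so ΔC = +25°C.
Final Celsius temperature: 414.1833 + 25.0000 = 439.1833°C.
In Fahrenheit: 439.1833 × 1.8 + 32 = 822.53°F.

822.53°F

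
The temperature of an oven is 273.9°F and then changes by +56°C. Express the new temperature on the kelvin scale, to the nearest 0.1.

Initial temperature in Celsius: (273.9 - 32) × 5/9 = 134.3889°C.
Final Celsius temperature: 134.3889 + 56.0000 = 190.3889°C.
In kelvin: 190.3889 + 273.15 = 463.5 K.

463.5 K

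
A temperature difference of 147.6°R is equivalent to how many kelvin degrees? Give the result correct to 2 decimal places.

Only the scale ratio 5/9 matters for a change in temperature.
147.6 × 5/9 = 82.00.

82.00 K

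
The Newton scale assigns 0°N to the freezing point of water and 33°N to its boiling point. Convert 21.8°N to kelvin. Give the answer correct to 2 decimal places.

339.21 K

Linear interpolation between the fixed points: C = (21.8 - 0) × 100 / (33 - 0) = 66.0606°C.
Then 66.0606 + 273.15 = 339.21 K.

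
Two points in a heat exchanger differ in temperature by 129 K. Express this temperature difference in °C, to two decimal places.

129.00°C

Kelvin and Celsius degrees are the same size, so the interval is unchanged: 129.00.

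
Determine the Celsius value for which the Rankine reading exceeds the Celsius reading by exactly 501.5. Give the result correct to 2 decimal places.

12.29°C

Let C be the Celsius reading. The Rankine reading is R = 1.8·C + 491.67.
Require R - C = 501.5: (0.8)·C + 491.67 = 501.5.
C = (501.5 - 491.67) / (0.8) = 12.29.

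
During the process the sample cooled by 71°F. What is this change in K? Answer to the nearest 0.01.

For a temperature interval the offset drops out; only the factor 5/9 applies.
71 × 5/9 = 39.44.

39.44 K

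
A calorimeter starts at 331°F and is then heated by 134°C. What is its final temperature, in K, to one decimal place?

573.3 K

Initial temperature in Celsius: (331 - 32) × 5/9 = 166.1111°C.
Final Celsius temperature: 166.1111 + 134.0000 = 300.1111°C.
In kelvin: 300.1111 + 273.15 = 573.3 K.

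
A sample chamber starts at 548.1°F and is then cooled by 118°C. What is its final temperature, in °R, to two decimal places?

Initial temperature in Celsius: (548.1 - 32) × 5/9 = 286.7222°C.
Final Celsius temperature: 286.7222 - 118.0000 = 168.7222°C.
In Rankine: 168.7222 × 1.8 + 491.67 = 795.37°R.

795.37°R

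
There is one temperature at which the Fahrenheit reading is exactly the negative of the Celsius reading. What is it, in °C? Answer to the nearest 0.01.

-11.43°C

Let C be the Celsius reading. The Fahrenheit reading is F = 1.8·C + 32.
Require F = -1·C: 1.8·C + 32 = -1·C.
(2.8)·C = -32  ⇒  C = -11.43.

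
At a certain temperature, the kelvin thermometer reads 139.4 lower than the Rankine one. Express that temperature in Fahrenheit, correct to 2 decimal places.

-146.02°F

Let x be the Rankine reading; then the kelvin reading is 5/9·x.
(5/9·x) - x = -139.4  ⇒  (-4/9)·x = -139.4  ⇒  x = 313.6500°R.
In Celsius: (313.65 - 491.67) × 5/9 = -98.9000°C.
In Fahrenheit: -98.9000 × 1.8 + 32 = -146.02°F.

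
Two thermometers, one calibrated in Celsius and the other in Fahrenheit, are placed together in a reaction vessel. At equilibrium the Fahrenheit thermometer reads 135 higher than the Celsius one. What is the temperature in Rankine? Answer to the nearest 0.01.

Let x be the Celsius reading; then the Fahrenheit reading is 1.8·x + 32.
(1.8·x + 32) - x = 135  ⇒  (0.8)·x = 103  ⇒  x = 128.7500°C.
In Rankine: 128.7500 × 1.8 + 491.67 = 723.42°R.

723.42°R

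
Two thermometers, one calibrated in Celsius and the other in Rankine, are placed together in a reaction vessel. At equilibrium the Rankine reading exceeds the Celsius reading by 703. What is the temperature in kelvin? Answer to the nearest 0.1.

537.3 K

Let x be the Celsius reading; then the Rankine reading is 1.8·x + 491.67.
(1.8·x + 491.67) - x = 703  ⇒  (0.8)·x = 211.33  ⇒  x = 264.1625°C.
In kelvin: 264.1625 + 273.15 = 537.3 K.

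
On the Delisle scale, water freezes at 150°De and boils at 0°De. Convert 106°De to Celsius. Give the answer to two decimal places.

29.33°C

Linear interpolation between the fixed points: C = (106 - 150) × 100 / (0 - 150) = 29.3333°C.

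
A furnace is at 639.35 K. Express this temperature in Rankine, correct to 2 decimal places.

1150.83°R

In Celsius: 639.35 - 273.15 = 366.2000°C.
In Rankine: 366.2000 × 1.8 + 491.67 = 1150.83°R.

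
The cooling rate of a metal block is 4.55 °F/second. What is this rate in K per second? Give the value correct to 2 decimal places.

2.53 K/second

Since only a temperature interval is involved, the additive offset between the scales drops out.
A change of 1°F is a change of 5/9 K, so 4.55 × 5/9 = 2.53.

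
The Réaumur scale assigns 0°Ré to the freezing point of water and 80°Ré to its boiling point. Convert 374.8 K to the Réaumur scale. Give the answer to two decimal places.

81.32°Ré

First in Celsius: 374.8 - 273.15 = 101.6500°C.
Linearly onto the Réaumur scale: 0 + (101.6500 / 100) × (80 - 0) = 81.32°Ré.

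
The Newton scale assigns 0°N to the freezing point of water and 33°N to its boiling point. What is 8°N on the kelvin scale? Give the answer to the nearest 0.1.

297.4 K

Linear interpolation between the fixed points: C = (8 - 0) × 100 / (33 - 0) = 24.2424°C.
Then 24.2424 + 273.15 = 297.4 K.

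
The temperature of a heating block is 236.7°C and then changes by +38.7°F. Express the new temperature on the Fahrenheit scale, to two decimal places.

496.76°F

The 38.7°F change is an interval, so only the factor 5/9 applies: +38.7 × 5/9 = +21.5000°C.
Final Celsius temperature: 236.7000 + 21.5000 = 258.2000°C.
In Fahrenheit: 258.2000 × 1.8 + 32 = 496.76°F.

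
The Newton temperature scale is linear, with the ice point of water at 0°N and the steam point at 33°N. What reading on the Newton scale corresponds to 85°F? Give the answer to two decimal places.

9.72°N

First in Celsius: (85 - 32) × 5/9 = 29.4444°C.
Linearly onto the Newton scale: 0 + (29.4444 / 100) × (33 - 0) = 9.72°N.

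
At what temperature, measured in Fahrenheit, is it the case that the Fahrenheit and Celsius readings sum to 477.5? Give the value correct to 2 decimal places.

318.39°F

Let F be the Fahrenheit reading. The Celsius reading is C = 5/9·F - 17.7778.
Require F + C = 477.5: (14/9)·F - 17.7778 = 477.5.
F = (477.5 + 17.7778) / (14/9) = 318.39.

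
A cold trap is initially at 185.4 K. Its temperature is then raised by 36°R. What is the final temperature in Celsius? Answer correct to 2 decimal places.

Initial temperature in Celsius: 185.4 - 273.15 = -87.7500°C.
The 36°R change is an interval, so only the factor 5/9 applies: +36 × 5/9 = +20.0000°C.
Final Celsius temperature: -87.7500 + 20.0000 = -67.7500°C.

-67.75°C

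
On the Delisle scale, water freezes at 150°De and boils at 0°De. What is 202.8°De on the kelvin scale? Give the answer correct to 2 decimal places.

237.95 K

Linear interpolation between the fixed points: C = (202.8 - 150) × 100 / (0 - 150) = -35.2000°C.
Then -35.2000 + 273.15 = 237.95 K.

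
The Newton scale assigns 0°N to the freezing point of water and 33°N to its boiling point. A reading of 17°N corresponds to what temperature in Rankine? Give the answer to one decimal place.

584.4°R

Linear interpolation between the fixed points: C = (17 - 0) × 100 / (33 - 0) = 51.5152°C.
Then 51.5152 × 1.8 + 491.67 = 584.4°R.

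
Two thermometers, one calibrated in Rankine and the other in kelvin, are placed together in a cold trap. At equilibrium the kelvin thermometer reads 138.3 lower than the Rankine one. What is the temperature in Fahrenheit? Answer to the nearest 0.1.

-148.5°F

Let x be the Rankine reading; then the kelvin reading is 5/9·x.
(5/9·x) - x = -138.3  ⇒  (-4/9)·x = -138.3  ⇒  x = 311.1750°R.
In Celsius: (311.175 - 491.67) × 5/9 = -100.2750°C.
In Fahrenheit: -100.2750 × 1.8 + 32 = -148.5°F.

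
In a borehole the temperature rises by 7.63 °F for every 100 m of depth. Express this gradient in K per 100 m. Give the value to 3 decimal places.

4.239 K/100 m

The quantity depends on a temperature interval, so only the ratio of degree sizes applies; the offset between the scales is irrelevant.
A change of 1°F is a change of 5/9 K, so 7.63 × 5/9 = 4.239.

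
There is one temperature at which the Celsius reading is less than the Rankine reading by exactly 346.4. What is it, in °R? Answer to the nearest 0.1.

Let R be the Rankine reading. The Celsius reading is C = 5/9·R - 273.15.
Require C - R = -346.4: (-4/9)·R - 273.15 = -346.4.
R = (-346.4 + 273.15) / (-4/9) = 164.8.

164.8°R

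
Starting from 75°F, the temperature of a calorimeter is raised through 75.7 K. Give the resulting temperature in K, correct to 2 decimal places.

372.74 K

Initial temperature in Celsius: (75 - 32) × 5/9 = 23.8889°C.
The 75.7 K change is an interval; Kelvin and Celsius degrees are the same size, so ΔC = +75.7°C.
Final Celsius temperature: 23.8889 + 75.7000 = 99.5889°C.
In kelvin: 99.5889 + 273.15 = 372.74 K.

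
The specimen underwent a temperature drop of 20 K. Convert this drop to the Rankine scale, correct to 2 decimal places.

An interval of 1 K corresponds to 1.8°R.
20 × 1.8 = 36.00.

36.00°R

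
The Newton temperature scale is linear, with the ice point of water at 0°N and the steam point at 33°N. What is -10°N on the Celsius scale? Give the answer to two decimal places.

Linear interpolation between the fixed points: C = (-10 - 0) × 100 / (33 - 0) = -30.3030°C.

-30.30°C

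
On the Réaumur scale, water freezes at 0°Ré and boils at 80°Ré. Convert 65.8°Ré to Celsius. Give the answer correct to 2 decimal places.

82.25°C

Linear interpolation between the fixed points: C = (65.8 - 0) × 100 / (80 - 0) = 82.2500°C.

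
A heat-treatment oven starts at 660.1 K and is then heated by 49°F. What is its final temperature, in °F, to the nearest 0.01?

777.51°F

Initial temperature in Celsius: 660.1 - 273.15 = 386.9500°C.
The 49°F change is an interval, so only the factor 5/9 applies: +49 × 5/9 = +27.2222°C.
Final Celsius temperature: 386.9500 + 27.2222 = 414.1722°C.
In Fahrenheit: 414.1722 × 1.8 + 32 = 777.51°F.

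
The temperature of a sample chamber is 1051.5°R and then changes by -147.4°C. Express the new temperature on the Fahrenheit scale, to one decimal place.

Initial temperature in Celsius: (1051.5 - 491.67) × 5/9 = 311.0167°C.
Final Celsius temperature: 311.0167 - 147.4000 = 163.6167°C.
In Fahrenheit: 163.6167 × 1.8 + 32 = 326.5°F.

326.5°F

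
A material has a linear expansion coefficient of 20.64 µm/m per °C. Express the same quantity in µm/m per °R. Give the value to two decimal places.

The quantity depends on a temperature interval, so only the ratio of degree sizes applies; the offset between the scales is irrelevant.
A change of 1°R is a change of 5/9°C, so per °R the value is 20.64 × 5/9 = 11.47.

11.47 µm/m per °R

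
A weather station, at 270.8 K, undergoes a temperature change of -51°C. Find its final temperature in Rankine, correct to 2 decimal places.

Initial temperature in Celsius: 270.8 - 273.15 = -2.3500°C.
Final Celsius temperature: -2.3500 - 51.0000 = -53.3500°C.
In Rankine: -53.3500 × 1.8 + 491.67 = 395.64°R.

395.64°R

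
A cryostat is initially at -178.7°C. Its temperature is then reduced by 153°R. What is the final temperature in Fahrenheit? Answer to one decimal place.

The 153°R change is an interval, so only the factor 5/9 applies: -153 × 5/9 = -85.0000°C.
Final Celsius temperature: -178.7000 - 85.0000 = -263.7000°C.
In Fahrenheit: -263.7000 × 1.8 + 32 = -442.7°F.

-442.7°F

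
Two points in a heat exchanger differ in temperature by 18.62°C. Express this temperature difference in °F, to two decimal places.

An interval of 1°C corresponds to 1.8°F.
18.62 × 1.8 = 33.52.

33.52°F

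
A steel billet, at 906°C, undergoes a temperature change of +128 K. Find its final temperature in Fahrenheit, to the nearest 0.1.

The 128 K change is an interval; Kelvin and Celsius degrees are the same size, so ΔC = +128°C.
Final Celsius temperature: 906.0000 + 128.0000 = 1034.0000°C.
In Fahrenheit: 1034.0000 × 1.8 + 32 = 1893.2°F.

1893.2°F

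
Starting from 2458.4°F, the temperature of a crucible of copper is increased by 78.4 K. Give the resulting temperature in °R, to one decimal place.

Initial temperature in Celsius: (2458.4 - 32) × 5/9 = 1348.0000°C.
The 78.4 K change is an interval; Kelvin and Celsius degrees are the same size, so ΔC = +78.4°C.
Final Celsius temperature: 1348.0000 + 78.4000 = 1426.4000°C.
In Rankine: 1426.4000 × 1.8 + 491.67 = 3059.2°R.

3059.2°R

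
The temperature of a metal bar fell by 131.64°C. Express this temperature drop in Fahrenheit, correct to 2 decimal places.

An interval of 1°C corresponds to 1.8°F.
131.64 × 1.8 = 236.95.

236.95°F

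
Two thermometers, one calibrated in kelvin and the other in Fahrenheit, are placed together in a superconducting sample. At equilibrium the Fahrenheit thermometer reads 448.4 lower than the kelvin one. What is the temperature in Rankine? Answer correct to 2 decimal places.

25.36°R

Let x be the kelvin reading; then the Fahrenheit reading is 1.8·x - 459.67.
(1.8·x - 459.67) - x = -448.4  ⇒  (0.8)·x = 11.27  ⇒  x = 14.0875 K.
In Celsius: 14.0875 - 273.15 = -259.0625°C.
In Rankine: -259.0625 × 1.8 + 491.67 = 25.36°R.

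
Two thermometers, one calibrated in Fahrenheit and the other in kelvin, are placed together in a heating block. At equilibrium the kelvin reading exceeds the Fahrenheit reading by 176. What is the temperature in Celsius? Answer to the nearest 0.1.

Let x be the Fahrenheit reading; then the kelvin reading is 5/9·x + 255.372.
(5/9·x + 255.372) - x = 176  ⇒  (-4/9)·x = -79.3722  ⇒  x = 178.5875°F.
In Celsius: (178.5875 - 32) × 5/9 = 81.4°C.

81.4°C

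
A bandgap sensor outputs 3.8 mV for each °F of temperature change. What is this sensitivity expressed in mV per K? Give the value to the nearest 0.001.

The quantity depends on a temperature interval, so only the ratio of degree sizes applies; the offset between the scales is irrelevant.
A change of 1 K is a change of 1.8°F, so per K the value is 3.8 × 1.8 = 6.840.

6.840 mV per K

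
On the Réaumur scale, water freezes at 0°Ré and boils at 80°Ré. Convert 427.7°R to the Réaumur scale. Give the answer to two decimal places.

-28.43°Ré

First in Celsius: (427.7 - 491.67) × 5/9 = -35.5389°C.
Linearly onto the Réaumur scale: 0 + (-35.5389 / 100) × (80 - 0) = -28.43°Ré.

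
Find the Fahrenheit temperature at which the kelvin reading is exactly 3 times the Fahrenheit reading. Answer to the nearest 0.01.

Let F be the Fahrenheit reading. The kelvin reading is K = 5/9·F + 255.372.
Require K = 3·F: 5/9·F + 255.372 = 3·F.
(-22/9)·F = -255.372  ⇒  F = 104.47.

104.47°F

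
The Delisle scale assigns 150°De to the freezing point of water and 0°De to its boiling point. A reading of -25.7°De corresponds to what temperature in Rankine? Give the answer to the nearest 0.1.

Linear interpolation between the fixed points: C = (-25.7 - 150) × 100 / (0 - 150) = 117.1333°C.
Then 117.1333 × 1.8 + 491.67 = 702.5°R.

702.5°R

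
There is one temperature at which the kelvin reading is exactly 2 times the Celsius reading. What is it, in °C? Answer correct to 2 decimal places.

273.15°C

Let C be the Celsius reading. The kelvin reading is K = 1·C + 273.15.
Require K = 2·C: 1·C + 273.15 = 2·C.
(-1)·C = -273.15  ⇒  C = 273.15.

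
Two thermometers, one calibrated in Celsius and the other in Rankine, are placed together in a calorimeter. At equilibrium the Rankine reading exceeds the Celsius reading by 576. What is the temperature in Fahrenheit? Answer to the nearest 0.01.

221.74°F

Let x be the Celsius reading; then the Rankine reading is 1.8·x + 491.67.
(1.8·x + 491.67) - x = 576  ⇒  (0.8)·x = 84.33  ⇒  x = 105.4125°C.
In Fahrenheit: 105.4125 × 1.8 + 32 = 221.74°F.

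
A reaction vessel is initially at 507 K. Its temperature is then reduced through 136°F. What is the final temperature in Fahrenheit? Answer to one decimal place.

Initial temperature in Celsius: 507 - 273.15 = 233.8500°C.
The 136°F change is an interval, so only the factor 5/9 applies: -136 × 5/9 = -75.5556°C.
Final Celsius temperature: 233.8500 - 75.5556 = 158.2944°C.
In Fahrenheit: 158.2944 × 1.8 + 32 = 316.9°F.

316.9°F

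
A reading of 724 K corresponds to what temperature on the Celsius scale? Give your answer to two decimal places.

In Celsius: 724 - 273.15 = 450.8500°C.

450.85°C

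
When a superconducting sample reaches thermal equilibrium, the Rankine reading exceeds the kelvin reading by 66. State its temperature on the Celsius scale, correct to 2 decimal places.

-190.65°C

Let x be the kelvin reading; then the Rankine reading is 1.8·x.
(1.8·x) - x = 66  ⇒  (0.8)·x = 66  ⇒  x = 82.5000 K.
In Celsius: 82.5 - 273.15 = -190.65°C.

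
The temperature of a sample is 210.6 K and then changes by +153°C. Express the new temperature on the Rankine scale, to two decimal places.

654.48°R

Initial temperature in Celsius: 210.6 - 273.15 = -62.5500°C.
Final Celsius temperature: -62.5500 + 153.0000 = 90.4500°C.
In Rankine: 90.4500 × 1.8 + 491.67 = 654.48°R.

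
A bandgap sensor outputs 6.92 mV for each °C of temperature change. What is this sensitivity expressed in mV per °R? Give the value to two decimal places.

Since only a temperature interval is involved, the additive offset between the scales drops out.
A change of 1°R is a change of 5/9°C, so per °R the value is 6.92 × 5/9 = 3.84.

3.84 mV per °R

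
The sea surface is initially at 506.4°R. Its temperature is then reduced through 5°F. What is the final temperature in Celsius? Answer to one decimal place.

Initial temperature in Celsius: (506.4 - 491.67) × 5/9 = 8.1833°C.
The 5°F change is an interval, so only the factor 5/9 applies: -5 × 5/9 = -2.7778°C.
Final Celsius temperature: 8.1833 - 2.7778 = 5.4056°C.

5.4°C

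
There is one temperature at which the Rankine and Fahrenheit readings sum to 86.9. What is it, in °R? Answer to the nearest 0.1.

Let R be the Rankine reading. The Fahrenheit reading is F = 1·R - 459.67.
Require R + F = 86.9: (2)·R - 459.67 = 86.9.
R = (86.9 + 459.67) / (2) = 273.3.

273.3°R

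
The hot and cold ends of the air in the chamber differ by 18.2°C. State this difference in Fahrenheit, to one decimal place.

For a temperature interval the offset drops out; only the factor 1.8 applies.
18.2 × 1.8 = 32.8.

32.8°F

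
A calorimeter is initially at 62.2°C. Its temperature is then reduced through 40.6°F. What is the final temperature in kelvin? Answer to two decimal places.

The 40.6°F change is an interval, so only the factor 5/9 applies: -40.6 × 5/9 = -22.5556°C.
Final Celsius temperature: 62.2000 - 22.5556 = 39.6444°C.
In kelvin: 39.6444 + 273.15 = 312.79 K.

312.79 K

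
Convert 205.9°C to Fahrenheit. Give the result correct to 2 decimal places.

In Fahrenheit: 205.9000 × 1.8 + 32 = 402.62°F.

402.62°F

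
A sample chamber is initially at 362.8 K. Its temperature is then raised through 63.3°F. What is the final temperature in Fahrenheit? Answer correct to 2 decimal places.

Initial temperature in Celsius: 362.8 - 273.15 = 89.6500°C.
The 63.3°F change is an interval, so only the factor 5/9 applies: +63.3 × 5/9 = +35.1667°C.
Final Celsius temperature: 89.6500 + 35.1667 = 124.8167°C.
In Fahrenheit: 124.8167 × 1.8 + 32 = 256.67°F.

256.67°F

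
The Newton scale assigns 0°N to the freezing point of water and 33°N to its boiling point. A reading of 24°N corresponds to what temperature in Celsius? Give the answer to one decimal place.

Linear interpolation between the fixed points: C = (24 - 0) × 100 / (33 - 0) = 72.7273°C.

72.7°C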